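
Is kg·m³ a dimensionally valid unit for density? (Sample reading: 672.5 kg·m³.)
No

density has SI base units: kg / m^3
kg·m³ does NOT reduce to kg / m^3; a valid unit for density would be e.g. kg/m³.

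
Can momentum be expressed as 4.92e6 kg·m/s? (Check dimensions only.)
Yes

momentum has SI base units: kg * m / s
kg·m/s reduces to the same SI base units, so it is a valid unit for momentum.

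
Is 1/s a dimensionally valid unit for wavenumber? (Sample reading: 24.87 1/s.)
No

wavenumber has SI base units: 1 / m
1/s does NOT reduce to 1 / m; a valid unit for wavenumber would be e.g. 1/m.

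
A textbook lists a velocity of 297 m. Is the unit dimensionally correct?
No

velocity has SI base units: m / s
m does NOT reduce to m / s; a valid unit for velocity would be e.g. m/s.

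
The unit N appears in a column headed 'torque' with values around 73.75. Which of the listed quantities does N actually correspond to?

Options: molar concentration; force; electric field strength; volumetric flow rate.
force

torque should have units dimensionally equivalent to kg * m^2 / s^2 (e.g. N·m).
The given unit 'N' reduces to kg * m / s^2. Of the listed options, that is the dimensionality of force.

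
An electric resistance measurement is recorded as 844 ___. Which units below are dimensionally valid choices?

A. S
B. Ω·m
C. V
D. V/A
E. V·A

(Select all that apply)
D

electric resistance has SI base units: kg * m^2 / (A^2 * s^3)

Checking each option against kg * m^2 / (A^2 * s^3):
  A. S: ✗ does not match
  B. Ω·m: ✗ does not match
  C. V: ✗ does not match
  D. V/A: ✓ matches
  E. V·A: ✗ does not match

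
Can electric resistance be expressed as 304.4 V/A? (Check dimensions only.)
Yes

electric resistance has SI base units: kg * m^2 / (A^2 * s^3)
V/A reduces to the same SI base units, so it is a valid unit for electric resistance.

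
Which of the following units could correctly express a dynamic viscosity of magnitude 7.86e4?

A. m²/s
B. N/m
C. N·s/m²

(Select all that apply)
C

dynamic viscosity has SI base units: kg / (m * s)

Checking each option against kg / (m * s):
  A. m²/s: ✗ does not match
  B. N/m: ✗ does not match
  C. N·s/m²: ✓ matches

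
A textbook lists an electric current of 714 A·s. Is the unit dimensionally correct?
No

electric current has SI base units: A
A·s does NOT reduce to A; a valid unit for electric current would be e.g. A.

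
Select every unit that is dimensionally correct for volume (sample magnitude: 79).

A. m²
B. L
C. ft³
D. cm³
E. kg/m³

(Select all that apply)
B, C, D

volume has SI base units: m^3

Checking each option against m^3:
  A. m²: ✗ does not match
  B. L: ✓ matches
  C. ft³: ✓ matches
  D. cm³: ✓ matches
  E. kg/m³: ✗ does not match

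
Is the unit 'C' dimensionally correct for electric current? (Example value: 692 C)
No

electric current has SI base units: A
C does NOT reduce to A; a valid unit for electric current would be e.g. A.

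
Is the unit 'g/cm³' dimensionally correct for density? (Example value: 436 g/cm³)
Yes

density has SI base units: kg / m^3
g/cm³ reduces to the same SI base units, so it is a valid unit for density.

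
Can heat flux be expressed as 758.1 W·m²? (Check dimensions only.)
No

heat flux has SI base units: kg / s^3
W·m² does NOT reduce to kg / s^3; a valid unit for heat flux would be e.g. W/m².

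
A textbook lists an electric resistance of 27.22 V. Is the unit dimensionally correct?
No

electric resistance has SI base units: kg * m^2 / (A^2 * s^3)
V does NOT reduce to kg * m^2 / (A^2 * s^3); a valid unit for electric resistance would be e.g. Ω.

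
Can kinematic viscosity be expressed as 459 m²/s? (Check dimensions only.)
Yes

kinematic viscosity has SI base units: m^2 / s
m²/s reduces to the same SI base units, so it is a valid unit for kinematic viscosity.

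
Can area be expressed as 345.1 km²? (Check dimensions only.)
Yes

area has SI base units: m^2
km² reduces to the same SI base units, so it is a valid unit for area.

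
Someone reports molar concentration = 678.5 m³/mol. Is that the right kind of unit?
No

molar concentration has SI base units: mol / m^3
m³/mol does NOT reduce to mol / m^3; a valid unit for molar concentration would be e.g. mol/m³.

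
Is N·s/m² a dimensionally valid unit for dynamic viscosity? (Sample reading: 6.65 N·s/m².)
Yes

dynamic viscosity has SI base units: kg / (m * s)
N·s/m² reduces to the same SI base units, so it is a valid unit for dynamic viscosity.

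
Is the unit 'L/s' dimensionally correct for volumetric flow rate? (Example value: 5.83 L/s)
Yes

volumetric flow rate has SI base units: m^3 / s
L/s reduces to the same SI base units, so it is a valid unit for volumetric flow rate.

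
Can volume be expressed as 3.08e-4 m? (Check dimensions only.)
No

volume has SI base units: m^3
m does NOT reduce to m^3; a valid unit for volume would be e.g. m³.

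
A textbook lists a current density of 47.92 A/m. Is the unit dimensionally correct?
No

current density has SI base units: A / m^2
A/m does NOT reduce to A / m^2; a valid unit for current density would be e.g. A/m².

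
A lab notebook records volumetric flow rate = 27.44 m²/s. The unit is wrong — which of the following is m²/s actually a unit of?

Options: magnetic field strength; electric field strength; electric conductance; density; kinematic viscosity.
kinematic viscosity

volumetric flow rate should have units dimensionally equivalent to m^3 / s (e.g. m³/s).
The given unit 'm²/s' reduces to m^2 / s. Of the listed options, that is the dimensionality of kinematic viscosity.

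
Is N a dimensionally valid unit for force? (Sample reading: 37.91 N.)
Yes

force has SI base units: kg * m / s^2
N reduces to the same SI base units, so it is a valid unit for force.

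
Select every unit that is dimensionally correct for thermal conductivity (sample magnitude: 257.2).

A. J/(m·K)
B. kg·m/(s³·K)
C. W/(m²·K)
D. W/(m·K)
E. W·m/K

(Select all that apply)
B, D

thermal conductivity has SI base units: kg * m / (s^3 * K)

Checking each option against kg * m / (s^3 * K):
  A. J/(m·K): ✗ does not match
  B. kg·m/(s³·K): ✓ matches
  C. W/(m²·K): ✗ does not match
  D. W/(m·K): ✓ matches
  E. W·m/K: ✗ does not match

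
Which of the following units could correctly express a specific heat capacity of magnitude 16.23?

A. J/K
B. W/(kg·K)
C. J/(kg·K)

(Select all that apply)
C

specific heat capacity has SI base units: m^2 / (s^2 * K)

Checking each option against m^2 / (s^2 * K):
  A. J/K: ✗ does not match
  B. W/(kg·K): ✗ does not match
  C. J/(kg·K): ✓ matches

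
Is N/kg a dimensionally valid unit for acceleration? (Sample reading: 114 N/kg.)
Yes

acceleration has SI base units: m / s^2
N/kg reduces to the same SI base units, so it is a valid unit for acceleration.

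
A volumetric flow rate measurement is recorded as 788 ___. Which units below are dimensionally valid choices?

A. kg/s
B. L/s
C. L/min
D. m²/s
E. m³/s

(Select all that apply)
B, C, E

volumetric flow rate has SI base units: m^3 / s

Checking each option against m^3 / s:
  A. kg/s: ✗ does not match
  B. L/s: ✓ matches
  C. L/min: ✓ matches
  D. m²/s: ✗ does not match
  E. m³/s: ✓ matches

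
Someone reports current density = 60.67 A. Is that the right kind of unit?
No

current density has SI base units: A / m^2
A does NOT reduce to A / m^2; a valid unit for current density would be e.g. A/m².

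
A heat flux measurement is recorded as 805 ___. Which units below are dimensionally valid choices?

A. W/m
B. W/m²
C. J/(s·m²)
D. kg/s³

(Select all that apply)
B, C, D

heat flux has SI base units: kg / s^3

Checking each option against kg / s^3:
  A. W/m: ✗ does not match
  B. W/m²: ✓ matches
  C. J/(s·m²): ✓ matches
  D. kg/s³: ✓ matches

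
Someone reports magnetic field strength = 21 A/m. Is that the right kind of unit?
Yes

magnetic field strength has SI base units: A / m
A/m reduces to the same SI base units, so it is a valid unit for magnetic field strength.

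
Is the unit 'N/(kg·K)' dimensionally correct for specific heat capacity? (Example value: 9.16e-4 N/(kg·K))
No

specific heat capacity has SI base units: m^2 / (s^2 * K)
N/(kg·K) does NOT reduce to m^2 / (s^2 * K); a valid unit for specific heat capacity would be e.g. J/(kg·K).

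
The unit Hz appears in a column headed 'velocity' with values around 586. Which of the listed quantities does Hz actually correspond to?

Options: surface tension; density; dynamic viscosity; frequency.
frequency

velocity should have units dimensionally equivalent to m / s (e.g. m/s).
The given unit 'Hz' reduces to 1 / s. Of the listed options, that is the dimensionality of frequency.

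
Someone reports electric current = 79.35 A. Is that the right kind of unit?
Yes

electric current has SI base units: A
A reduces to the same SI base units, so it is a valid unit for electric current.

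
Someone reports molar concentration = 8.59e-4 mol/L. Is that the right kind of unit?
Yes

molar concentration has SI base units: mol / m^3
mol/L reduces to the same SI base units, so it is a valid unit for molar concentration.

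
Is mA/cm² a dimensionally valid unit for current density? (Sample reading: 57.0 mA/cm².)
Yes

current density has SI base units: A / m^2
mA/cm² reduces to the same SI base units, so it is a valid unit for current density.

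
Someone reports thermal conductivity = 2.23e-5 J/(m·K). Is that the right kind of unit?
No

thermal conductivity has SI base units: kg * m / (s^3 * K)
J/(m·K) does NOT reduce to kg * m / (s^3 * K); a valid unit for thermal conductivity would be e.g. W/(m·K).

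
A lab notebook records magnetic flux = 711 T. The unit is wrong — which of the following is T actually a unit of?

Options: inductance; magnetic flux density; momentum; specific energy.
magnetic flux density

magnetic flux should have units dimensionally equivalent to kg * m^2 / (A * s^2) (e.g. Wb).
The given unit 'T' reduces to kg / (A * s^2). Of the listed options, that is the dimensionality of magnetic flux density.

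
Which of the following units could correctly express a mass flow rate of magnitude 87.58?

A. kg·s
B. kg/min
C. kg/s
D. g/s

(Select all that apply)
B, C, D

mass flow rate has SI base units: kg / s

Checking each option against kg / s:
  A. kg·s: ✗ does not match
  B. kg/min: ✓ matches
  C. kg/s: ✓ matches
  D. g/s: ✓ matches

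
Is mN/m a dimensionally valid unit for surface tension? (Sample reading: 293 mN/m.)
Yes

surface tension has SI base units: kg / s^2
mN/m reduces to the same SI base units, so it is a valid unit for surface tension.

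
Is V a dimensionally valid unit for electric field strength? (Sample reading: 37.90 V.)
No

electric field strength has SI base units: kg * m / (A * s^3)
V does NOT reduce to kg * m / (A * s^3); a valid unit for electric field strength would be e.g. V/m.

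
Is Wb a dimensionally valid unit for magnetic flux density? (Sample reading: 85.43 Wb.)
No

magnetic flux density has SI base units: kg / (A * s^2)
Wb does NOT reduce to kg / (A * s^2); a valid unit for magnetic flux density would be e.g. T.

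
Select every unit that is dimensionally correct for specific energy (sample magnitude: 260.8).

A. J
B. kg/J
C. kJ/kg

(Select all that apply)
C

specific energy has SI base units: m^2 / s^2

Checking each option against m^2 / s^2:
  A. J: ✗ does not match
  B. kg/J: ✗ does not match
  C. kJ/kg: ✓ matches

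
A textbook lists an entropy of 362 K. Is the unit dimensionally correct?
No

entropy has SI base units: kg * m^2 / (s^2 * K)
K does NOT reduce to kg * m^2 / (s^2 * K); a valid unit for entropy would be e.g. J/K.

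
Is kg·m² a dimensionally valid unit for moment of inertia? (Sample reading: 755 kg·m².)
Yes

moment of inertia has SI base units: kg * m^2
kg·m² reduces to the same SI base units, so it is a valid unit for moment of inertia.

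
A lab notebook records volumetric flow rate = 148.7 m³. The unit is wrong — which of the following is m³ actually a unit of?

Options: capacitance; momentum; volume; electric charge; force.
volume

volumetric flow rate should have units dimensionally equivalent to m^3 / s (e.g. m³/s).
The given unit 'm³' reduces to m^3. Of the listed options, that is the dimensionality of volume.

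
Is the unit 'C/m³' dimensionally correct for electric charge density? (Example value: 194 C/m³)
Yes

electric charge density has SI base units: A * s / m^3
C/m³ reduces to the same SI base units, so it is a valid unit for electric charge density.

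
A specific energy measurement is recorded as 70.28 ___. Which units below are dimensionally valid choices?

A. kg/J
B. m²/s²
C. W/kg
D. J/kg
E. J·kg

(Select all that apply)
B, D

specific energy has SI base units: m^2 / s^2

Checking each option against m^2 / s^2:
  A. kg/J: ✗ does not match
  B. m²/s²: ✓ matches
  C. W/kg: ✗ does not match
  D. J/kg: ✓ matches
  E. J·kg: ✗ does not match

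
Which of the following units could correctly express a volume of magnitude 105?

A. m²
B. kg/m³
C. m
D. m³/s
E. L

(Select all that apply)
E

volume has SI base units: m^3

Checking each option against m^3:
  A. m²: ✗ does not match
  B. kg/m³: ✗ does not match
  C. m: ✗ does not match
  D. m³/s: ✗ does not match
  E. L: ✓ matches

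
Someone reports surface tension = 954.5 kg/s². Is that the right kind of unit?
Yes

surface tension has SI base units: kg / s^2
kg/s² reduces to the same SI base units, so it is a valid unit for surface tension.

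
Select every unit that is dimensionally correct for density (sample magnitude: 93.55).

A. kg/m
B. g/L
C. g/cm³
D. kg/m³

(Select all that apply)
B, C, D

density has SI base units: kg / m^3

Checking each option against kg / m^3:
  A. kg/m: ✗ does not match
  B. g/L: ✓ matches
  C. g/cm³: ✓ matches
  D. kg/m³: ✓ matches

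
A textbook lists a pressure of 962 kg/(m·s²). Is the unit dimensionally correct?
Yes

pressure has SI base units: kg / (m * s^2)
kg/(m·s²) reduces to the same SI base units, so it is a valid unit for pressure.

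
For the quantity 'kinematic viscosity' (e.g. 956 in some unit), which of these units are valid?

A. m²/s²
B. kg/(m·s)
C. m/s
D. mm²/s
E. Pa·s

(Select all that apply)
D

kinematic viscosity has SI base units: m^2 / s

Checking each option against m^2 / s:
  A. m²/s²: ✗ does not match
  B. kg/(m·s): ✗ does not match
  C. m/s: ✗ does not match
  D. mm²/s: ✓ matches
  E. Pa·s: ✗ does not match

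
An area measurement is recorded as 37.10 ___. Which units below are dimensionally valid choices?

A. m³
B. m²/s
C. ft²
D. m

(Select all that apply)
C

area has SI base units: m^2

Checking each option against m^2:
  A. m³: ✗ does not match
  B. m²/s: ✗ does not match
  C. ft²: ✓ matches
  D. m: ✗ does not match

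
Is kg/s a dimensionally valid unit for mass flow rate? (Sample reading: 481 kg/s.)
Yes

mass flow rate has SI base units: kg / s
kg/s reduces to the same SI base units, so it is a valid unit for mass flow rate.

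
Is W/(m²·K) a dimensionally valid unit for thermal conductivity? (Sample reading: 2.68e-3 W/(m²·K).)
No

thermal conductivity has SI base units: kg * m / (s^3 * K)
W/(m²·K) does NOT reduce to kg * m / (s^3 * K); a valid unit for thermal conductivity would be e.g. W/(m·K).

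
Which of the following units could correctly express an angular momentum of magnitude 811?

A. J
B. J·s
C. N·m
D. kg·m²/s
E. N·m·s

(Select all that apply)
B, D, E

angular momentum has SI base units: kg * m^2 / s

Checking each option against kg * m^2 / s:
  A. J: ✗ does not match
  B. J·s: ✓ matches
  C. N·m: ✗ does not match
  D. kg·m²/s: ✓ matches
  E. N·m·s: ✓ matches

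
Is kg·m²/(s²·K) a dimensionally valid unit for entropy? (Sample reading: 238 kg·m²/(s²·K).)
Yes

entropy has SI base units: kg * m^2 / (s^2 * K)
kg·m²/(s²·K) reduces to the same SI base units, so it is a valid unit for entropy.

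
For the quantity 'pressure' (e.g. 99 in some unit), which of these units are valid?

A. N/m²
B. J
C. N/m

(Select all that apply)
A

pressure has SI base units: kg / (m * s^2)

Checking each option against kg / (m * s^2):
  A. N/m²: ✓ matches
  B. J: ✗ does not match
  C. N/m: ✗ does not match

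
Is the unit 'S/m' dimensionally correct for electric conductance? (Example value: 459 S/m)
No

electric conductance has SI base units: A^2 * s^3 / (kg * m^2)
S/m does NOT reduce to A^2 * s^3 / (kg * m^2); a valid unit for electric conductance would be e.g. S.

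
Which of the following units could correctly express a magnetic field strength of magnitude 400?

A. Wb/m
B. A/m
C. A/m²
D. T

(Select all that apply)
B

magnetic field strength has SI base units: A / m

Checking each option against A / m:
  A. Wb/m: ✗ does not match
  B. A/m: ✓ matches
  C. A/m²: ✗ does not match
  D. T: ✗ does not match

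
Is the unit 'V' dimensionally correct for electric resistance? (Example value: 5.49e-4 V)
No

electric resistance has SI base units: kg * m^2 / (A^2 * s^3)
V does NOT reduce to kg * m^2 / (A^2 * s^3); a valid unit for electric resistance would be e.g. Ω.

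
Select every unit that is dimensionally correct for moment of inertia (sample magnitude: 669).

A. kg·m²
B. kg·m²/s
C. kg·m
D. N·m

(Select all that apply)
A

moment of inertia has SI base units: kg * m^2

Checking each option against kg * m^2:
  A. kg·m²: ✓ matches
  B. kg·m²/s: ✗ does not match
  C. kg·m: ✗ does not match
  D. N·m: ✗ does not match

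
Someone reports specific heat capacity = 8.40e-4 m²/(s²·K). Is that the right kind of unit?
Yes

specific heat capacity has SI base units: m^2 / (s^2 * K)
m²/(s²·K) reduces to the same SI base units, so it is a valid unit for specific heat capacity.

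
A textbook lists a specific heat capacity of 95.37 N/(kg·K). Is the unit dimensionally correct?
No

specific heat capacity has SI base units: m^2 / (s^2 * K)
N/(kg·K) does NOT reduce to m^2 / (s^2 * K); a valid unit for specific heat capacity would be e.g. J/(kg·K).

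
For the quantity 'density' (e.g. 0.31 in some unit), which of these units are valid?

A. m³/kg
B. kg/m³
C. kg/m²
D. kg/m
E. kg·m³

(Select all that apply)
B

density has SI base units: kg / m^3

Checking each option against kg / m^3:
  A. m³/kg: ✗ does not match
  B. kg/m³: ✓ matches
  C. kg/m²: ✗ does not match
  D. kg/m: ✗ does not match
  E. kg·m³: ✗ does not match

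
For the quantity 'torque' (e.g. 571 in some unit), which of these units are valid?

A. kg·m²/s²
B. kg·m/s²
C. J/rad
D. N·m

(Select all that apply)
A, C, D

torque has SI base units: kg * m^2 / s^2

Checking each option against kg * m^2 / s^2:
  A. kg·m²/s²: ✓ matches
  B. kg·m/s²: ✗ does not match
  C. J/rad: ✓ matches
  D. N·m: ✓ matches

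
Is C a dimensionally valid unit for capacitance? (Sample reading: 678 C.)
No

capacitance has SI base units: A^2 * s^4 / (kg * m^2)
C does NOT reduce to A^2 * s^4 / (kg * m^2); a valid unit for capacitance would be e.g. F.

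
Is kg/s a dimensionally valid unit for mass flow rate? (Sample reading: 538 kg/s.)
Yes

mass flow rate has SI base units: kg / s
kg/s reduces to the same SI base units, so it is a valid unit for mass flow rate.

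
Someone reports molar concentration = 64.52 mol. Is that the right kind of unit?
No

molar concentration has SI base units: mol / m^3
mol does NOT reduce to mol / m^3; a valid unit for molar concentration would be e.g. mol/m³.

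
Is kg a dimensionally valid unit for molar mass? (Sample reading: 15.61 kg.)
No

molar mass has SI base units: kg / mol
kg does NOT reduce to kg / mol; a valid unit for molar mass would be e.g. kg/mol.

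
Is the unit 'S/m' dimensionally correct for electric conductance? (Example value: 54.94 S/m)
No

electric conductance has SI base units: A^2 * s^3 / (kg * m^2)
S/m does NOT reduce to A^2 * s^3 / (kg * m^2); a valid unit for electric conductance would be e.g. S.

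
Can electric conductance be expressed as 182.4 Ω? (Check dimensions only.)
No

electric conductance has SI base units: A^2 * s^3 / (kg * m^2)
Ω does NOT reduce to A^2 * s^3 / (kg * m^2); a valid unit for electric conductance would be e.g. S.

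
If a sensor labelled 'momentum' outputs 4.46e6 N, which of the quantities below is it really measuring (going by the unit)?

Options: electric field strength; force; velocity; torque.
force

momentum should have units dimensionally equivalent to kg * m / s (e.g. kg·m/s).
The given unit 'N' reduces to kg * m / s^2. Of the listed options, that is the dimensionality of force.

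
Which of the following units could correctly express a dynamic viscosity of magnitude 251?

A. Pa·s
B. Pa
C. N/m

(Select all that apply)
A

dynamic viscosity has SI base units: kg / (m * s)

Checking each option against kg / (m * s):
  A. Pa·s: ✓ matches
  B. Pa: ✗ does not match
  C. N/m: ✗ does not match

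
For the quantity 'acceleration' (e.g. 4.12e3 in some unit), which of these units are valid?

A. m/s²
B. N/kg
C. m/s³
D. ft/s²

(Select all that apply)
A, B, D

acceleration has SI base units: m / s^2

Checking each option against m / s^2:
  A. m/s²: ✓ matches
  B. N/kg: ✓ matches
  C. m/s³: ✗ does not match
  D. ft/s²: ✓ matches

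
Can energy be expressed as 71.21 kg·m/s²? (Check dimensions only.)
No

energy has SI base units: kg * m^2 / s^2
kg·m/s² does NOT reduce to kg * m^2 / s^2; a valid unit for energy would be e.g. J.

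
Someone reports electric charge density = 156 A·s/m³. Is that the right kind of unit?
Yes

electric charge density has SI base units: A * s / m^3
A·s/m³ reduces to the same SI base units, so it is a valid unit for electric charge density.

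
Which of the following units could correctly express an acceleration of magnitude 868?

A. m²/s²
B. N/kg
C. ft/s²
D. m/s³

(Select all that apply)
B, C

acceleration has SI base units: m / s^2

Checking each option against m / s^2:
  A. m²/s²: ✗ does not match
  B. N/kg: ✓ matches
  C. ft/s²: ✓ matches
  D. m/s³: ✗ does not match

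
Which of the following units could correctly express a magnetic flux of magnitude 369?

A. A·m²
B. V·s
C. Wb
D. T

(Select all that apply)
B, C

magnetic flux has SI base units: kg * m^2 / (A * s^2)

Checking each option against kg * m^2 / (A * s^2):
  A. A·m²: ✗ does not match
  B. V·s: ✓ matches
  C. Wb: ✓ matches
  D. T: ✗ does not match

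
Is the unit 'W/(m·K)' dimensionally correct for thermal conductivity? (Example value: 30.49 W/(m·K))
Yes

thermal conductivity has SI base units: kg * m / (s^3 * K)
W/(m·K) reduces to the same SI base units, so it is a valid unit for thermal conductivity.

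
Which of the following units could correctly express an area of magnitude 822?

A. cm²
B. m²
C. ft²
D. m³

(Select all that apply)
A, B, C

area has SI base units: m^2

Checking each option against m^2:
  A. cm²: ✓ matches
  B. m²: ✓ matches
  C. ft²: ✓ matches
  D. m³: ✗ does not match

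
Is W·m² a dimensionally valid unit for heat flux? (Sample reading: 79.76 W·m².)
No

heat flux has SI base units: kg / s^3
W·m² does NOT reduce to kg / s^3; a valid unit for heat flux would be e.g. W/m².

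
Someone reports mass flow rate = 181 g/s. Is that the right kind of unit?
Yes

mass flow rate has SI base units: kg / s
g/s reduces to the same SI base units, so it is a valid unit for mass flow rate.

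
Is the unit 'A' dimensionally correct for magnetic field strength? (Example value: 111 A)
No

magnetic field strength has SI base units: A / m
A does NOT reduce to A / m; a valid unit for magnetic field strength would be e.g. A/m.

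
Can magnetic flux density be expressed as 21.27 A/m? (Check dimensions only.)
No

magnetic flux density has SI base units: kg / (A * s^2)
A/m does NOT reduce to kg / (A * s^2); a valid unit for magnetic flux density would be e.g. T.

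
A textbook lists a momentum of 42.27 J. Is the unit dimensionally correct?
No

momentum has SI base units: kg * m / s
J does NOT reduce to kg * m / s; a valid unit for momentum would be e.g. kg·m/s.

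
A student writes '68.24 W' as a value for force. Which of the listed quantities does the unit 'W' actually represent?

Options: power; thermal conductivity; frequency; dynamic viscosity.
power

force should have units dimensionally equivalent to kg * m / s^2 (e.g. N).
The given unit 'W' reduces to kg * m^2 / s^3. Of the listed options, that is the dimensionality of power.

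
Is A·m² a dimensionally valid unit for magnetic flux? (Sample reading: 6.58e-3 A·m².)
No

magnetic flux has SI base units: kg * m^2 / (A * s^2)
A·m² does NOT reduce to kg * m^2 / (A * s^2); a valid unit for magnetic flux would be e.g. Wb.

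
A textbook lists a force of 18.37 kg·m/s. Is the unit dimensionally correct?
No

force has SI base units: kg * m / s^2
kg·m/s does NOT reduce to kg * m / s^2; a valid unit for force would be e.g. N.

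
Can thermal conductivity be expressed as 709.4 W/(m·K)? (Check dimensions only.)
Yes

thermal conductivity has SI base units: kg * m / (s^3 * K)
W/(m·K) reduces to the same SI base units, so it is a valid unit for thermal conductivity.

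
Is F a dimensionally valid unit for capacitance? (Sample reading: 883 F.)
Yes

capacitance has SI base units: A^2 * s^4 / (kg * m^2)
F reduces to the same SI base units, so it is a valid unit for capacitance.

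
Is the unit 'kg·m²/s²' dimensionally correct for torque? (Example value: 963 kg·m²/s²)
Yes

torque has SI base units: kg * m^2 / s^2
kg·m²/s² reduces to the same SI base units, so it is a valid unit for torque.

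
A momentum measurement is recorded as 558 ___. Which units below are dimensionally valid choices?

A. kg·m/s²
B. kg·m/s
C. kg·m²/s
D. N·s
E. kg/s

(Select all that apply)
B, D

momentum has SI base units: kg * m / s

Checking each option against kg * m / s:
  A. kg·m/s²: ✗ does not match
  B. kg·m/s: ✓ matches
  C. kg·m²/s: ✗ does not match
  D. N·s: ✓ matches
  E. kg/s: ✗ does not match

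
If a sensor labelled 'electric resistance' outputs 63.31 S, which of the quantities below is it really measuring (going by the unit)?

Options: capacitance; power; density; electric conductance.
electric conductance

electric resistance should have units dimensionally equivalent to kg * m^2 / (A^2 * s^3) (e.g. Ω).
The given unit 'S' reduces to A^2 * s^3 / (kg * m^2). Of the listed options, that is the dimensionality of electric conductance.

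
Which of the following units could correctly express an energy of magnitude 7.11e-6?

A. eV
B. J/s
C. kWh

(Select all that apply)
A, C

energy has SI base units: kg * m^2 / s^2

Checking each option against kg * m^2 / s^2:
  A. eV: ✓ matches
  B. J/s: ✗ does not match
  C. kWh: ✓ matches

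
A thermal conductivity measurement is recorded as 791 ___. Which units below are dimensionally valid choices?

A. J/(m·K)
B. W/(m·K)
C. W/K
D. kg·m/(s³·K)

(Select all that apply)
B, D

thermal conductivity has SI base units: kg * m / (s^3 * K)

Checking each option against kg * m / (s^3 * K):
  A. J/(m·K): ✗ does not match
  B. W/(m·K): ✓ matches
  C. W/K: ✗ does not match
  D. kg·m/(s³·K): ✓ matches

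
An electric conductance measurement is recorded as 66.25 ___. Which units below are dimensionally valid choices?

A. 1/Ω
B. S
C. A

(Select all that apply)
A, B

electric conductance has SI base units: A^2 * s^3 / (kg * m^2)

Checking each option against A^2 * s^3 / (kg * m^2):
  A. 1/Ω: ✓ matches
  B. S: ✓ matches
  C. A: ✗ does not match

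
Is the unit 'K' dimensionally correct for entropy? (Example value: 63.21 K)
No

entropy has SI base units: kg * m^2 / (s^2 * K)
K does NOT reduce to kg * m^2 / (s^2 * K); a valid unit for entropy would be e.g. J/K.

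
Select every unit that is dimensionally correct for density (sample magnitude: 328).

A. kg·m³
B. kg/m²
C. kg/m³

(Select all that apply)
C

density has SI base units: kg / m^3

Checking each option against kg / m^3:
  A. kg·m³: ✗ does not match
  B. kg/m²: ✗ does not match
  C. kg/m³: ✓ matches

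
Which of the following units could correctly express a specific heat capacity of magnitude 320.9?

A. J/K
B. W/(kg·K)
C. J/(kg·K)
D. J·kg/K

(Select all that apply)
C

specific heat capacity has SI base units: m^2 / (s^2 * K)

Checking each option against m^2 / (s^2 * K):
  A. J/K: ✗ does not match
  B. W/(kg·K): ✗ does not match
  C. J/(kg·K): ✓ matches
  D. J·kg/K: ✗ does not match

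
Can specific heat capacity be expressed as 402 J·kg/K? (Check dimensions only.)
No

specific heat capacity has SI base units: m^2 / (s^2 * K)
J·kg/K does NOT reduce to m^2 / (s^2 * K); a valid unit for specific heat capacity would be e.g. J/(kg·K).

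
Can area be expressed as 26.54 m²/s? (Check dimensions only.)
No

area has SI base units: m^2
m²/s does NOT reduce to m^2; a valid unit for area would be e.g. m².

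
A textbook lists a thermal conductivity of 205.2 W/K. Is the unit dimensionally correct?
No

thermal conductivity has SI base units: kg * m / (s^3 * K)
W/K does NOT reduce to kg * m / (s^3 * K); a valid unit for thermal conductivity would be e.g. W/(m·K).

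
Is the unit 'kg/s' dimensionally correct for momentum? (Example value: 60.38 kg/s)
No

momentum has SI base units: kg * m / s
kg/s does NOT reduce to kg * m / s; a valid unit for momentum would be e.g. kg·m/s.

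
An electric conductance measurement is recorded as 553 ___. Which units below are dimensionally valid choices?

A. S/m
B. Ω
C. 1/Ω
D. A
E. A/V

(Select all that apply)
C, E

electric conductance has SI base units: A^2 * s^3 / (kg * m^2)

Checking each option against A^2 * s^3 / (kg * m^2):
  A. S/m: ✗ does not match
  B. Ω: ✗ does not match
  C. 1/Ω: ✓ matches
  D. A: ✗ does not match
  E. A/V: ✓ matches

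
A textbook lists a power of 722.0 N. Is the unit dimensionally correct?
No

power has SI base units: kg * m^2 / s^3
N does NOT reduce to kg * m^2 / s^3; a valid unit for power would be e.g. W.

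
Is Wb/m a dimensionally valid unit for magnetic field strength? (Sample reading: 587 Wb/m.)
No

magnetic field strength has SI base units: A / m
Wb/m does NOT reduce to A / m; a valid unit for magnetic field strength would be e.g. A/m.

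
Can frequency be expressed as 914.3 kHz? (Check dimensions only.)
Yes

frequency has SI base units: 1 / s
kHz reduces to the same SI base units, so it is a valid unit for frequency.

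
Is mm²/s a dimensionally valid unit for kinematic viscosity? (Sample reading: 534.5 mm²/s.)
Yes

kinematic viscosity has SI base units: m^2 / s
mm²/s reduces to the same SI base units, so it is a valid unit for kinematic viscosity.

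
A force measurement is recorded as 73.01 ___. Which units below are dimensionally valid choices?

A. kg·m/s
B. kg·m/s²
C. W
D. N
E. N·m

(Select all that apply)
B, D

force has SI base units: kg * m / s^2

Checking each option against kg * m / s^2:
  A. kg·m/s: ✗ does not match
  B. kg·m/s²: ✓ matches
  C. W: ✗ does not match
  D. N: ✓ matches
  E. N·m: ✗ does not match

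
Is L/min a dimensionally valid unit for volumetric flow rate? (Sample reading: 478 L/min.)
Yes

volumetric flow rate has SI base units: m^3 / s
L/min reduces to the same SI base units, so it is a valid unit for volumetric flow rate.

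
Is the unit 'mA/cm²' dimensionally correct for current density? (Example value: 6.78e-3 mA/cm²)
Yes

current density has SI base units: A / m^2
mA/cm² reduces to the same SI base units, so it is a valid unit for current density.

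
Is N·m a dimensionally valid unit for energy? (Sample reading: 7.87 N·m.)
Yes

energy has SI base units: kg * m^2 / s^2
N·m reduces to the same SI base units, so it is a valid unit for energy.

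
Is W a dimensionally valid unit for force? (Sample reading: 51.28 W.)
No

force has SI base units: kg * m / s^2
W does NOT reduce to kg * m / s^2; a valid unit for force would be e.g. N.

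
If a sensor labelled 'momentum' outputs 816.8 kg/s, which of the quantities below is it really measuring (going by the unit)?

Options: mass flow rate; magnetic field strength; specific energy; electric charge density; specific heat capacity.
mass flow rate

momentum should have units dimensionally equivalent to kg * m / s (e.g. kg·m/s).
The given unit 'kg/s' reduces to kg / s. Of the listed options, that is the dimensionality of mass flow rate.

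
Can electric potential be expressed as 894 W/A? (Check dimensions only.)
Yes

electric potential has SI base units: kg * m^2 / (A * s^3)
W/A reduces to the same SI base units, so it is a valid unit for electric potential.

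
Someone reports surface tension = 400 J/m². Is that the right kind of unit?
Yes

surface tension has SI base units: kg / s^2
J/m² reduces to the same SI base units, so it is a valid unit for surface tension.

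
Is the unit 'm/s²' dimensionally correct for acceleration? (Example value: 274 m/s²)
Yes

acceleration has SI base units: m / s^2
m/s² reduces to the same SI base units, so it is a valid unit for acceleration.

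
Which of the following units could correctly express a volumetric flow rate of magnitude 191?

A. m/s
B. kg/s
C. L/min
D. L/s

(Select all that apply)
C, D

volumetric flow rate has SI base units: m^3 / s

Checking each option against m^3 / s:
  A. m/s: ✗ does not match
  B. kg/s: ✗ does not match
  C. L/min: ✓ matches
  D. L/s: ✓ matches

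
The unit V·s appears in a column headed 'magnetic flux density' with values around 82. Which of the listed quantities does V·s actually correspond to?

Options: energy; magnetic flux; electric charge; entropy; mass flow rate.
magnetic flux

magnetic flux density should have units dimensionally equivalent to kg / (A * s^2) (e.g. T).
The given unit 'V·s' reduces to kg * m^2 / (A * s^2). Of the listed options, that is the dimensionality of magnetic flux.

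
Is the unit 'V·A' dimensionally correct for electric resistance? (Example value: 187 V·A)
No

electric resistance has SI base units: kg * m^2 / (A^2 * s^3)
V·A does NOT reduce to kg * m^2 / (A^2 * s^3); a valid unit for electric resistance would be e.g. Ω.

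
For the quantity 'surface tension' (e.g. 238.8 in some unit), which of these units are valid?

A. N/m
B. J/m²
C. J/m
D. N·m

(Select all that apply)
A, B

surface tension has SI base units: kg / s^2

Checking each option against kg / s^2:
  A. N/m: ✓ matches
  B. J/m²: ✓ matches
  C. J/m: ✗ does not match
  D. N·m: ✗ does not match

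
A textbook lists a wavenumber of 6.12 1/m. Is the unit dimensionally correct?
Yes

wavenumber has SI base units: 1 / m
1/m reduces to the same SI base units, so it is a valid unit for wavenumber.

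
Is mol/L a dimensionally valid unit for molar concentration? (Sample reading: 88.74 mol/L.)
Yes

molar concentration has SI base units: mol / m^3
mol/L reduces to the same SI base units, so it is a valid unit for molar concentration.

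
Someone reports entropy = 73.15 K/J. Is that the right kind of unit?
No

entropy has SI base units: kg * m^2 / (s^2 * K)
K/J does NOT reduce to kg * m^2 / (s^2 * K); a valid unit for entropy would be e.g. J/K.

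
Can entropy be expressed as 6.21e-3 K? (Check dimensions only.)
No

entropy has SI base units: kg * m^2 / (s^2 * K)
K does NOT reduce to kg * m^2 / (s^2 * K); a valid unit for entropy would be e.g. J/K.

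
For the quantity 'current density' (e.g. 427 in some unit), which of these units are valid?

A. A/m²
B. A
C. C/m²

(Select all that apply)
A

current density has SI base units: A / m^2

Checking each option against A / m^2:
  A. A/m²: ✓ matches
  B. A: ✗ does not match
  C. C/m²: ✗ does not match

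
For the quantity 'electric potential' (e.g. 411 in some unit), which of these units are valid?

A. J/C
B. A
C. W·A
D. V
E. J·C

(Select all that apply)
A, D

electric potential has SI base units: kg * m^2 / (A * s^3)

Checking each option against kg * m^2 / (A * s^3):
  A. J/C: ✓ matches
  B. A: ✗ does not match
  C. W·A: ✗ does not match
  D. V: ✓ matches
  E. J·C: ✗ does not match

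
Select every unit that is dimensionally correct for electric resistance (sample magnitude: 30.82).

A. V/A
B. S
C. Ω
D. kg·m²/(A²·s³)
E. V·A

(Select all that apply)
A, C, D

electric resistance has SI base units: kg * m^2 / (A^2 * s^3)

Checking each option against kg * m^2 / (A^2 * s^3):
  A. V/A: ✓ matches
  B. S: ✗ does not match
  C. Ω: ✓ matches
  D. kg·m²/(A²·s³): ✓ matches
  E. V·A: ✗ does not match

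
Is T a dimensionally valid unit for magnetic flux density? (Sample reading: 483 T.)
Yes

magnetic flux density has SI base units: kg / (A * s^2)
T reduces to the same SI base units, so it is a valid unit for magnetic flux density.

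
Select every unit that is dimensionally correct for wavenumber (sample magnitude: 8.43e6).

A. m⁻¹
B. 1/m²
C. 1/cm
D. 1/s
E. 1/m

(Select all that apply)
A, C, E

wavenumber has SI base units: 1 / m

Checking each option against 1 / m:
  A. m⁻¹: ✓ matches
  B. 1/m²: ✗ does not match
  C. 1/cm: ✓ matches
  D. 1/s: ✗ does not match
  E. 1/m: ✓ matches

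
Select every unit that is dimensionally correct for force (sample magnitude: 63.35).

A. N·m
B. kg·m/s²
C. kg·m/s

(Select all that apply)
B

force has SI base units: kg * m / s^2

Checking each option against kg * m / s^2:
  A. N·m: ✗ does not match
  B. kg·m/s²: ✓ matches
  C. kg·m/s: ✗ does not match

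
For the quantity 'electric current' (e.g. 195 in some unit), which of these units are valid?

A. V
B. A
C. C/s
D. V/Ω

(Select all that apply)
B, C, D

electric current has SI base units: A

Checking each option against A:
  A. V: ✗ does not match
  B. A: ✓ matches
  C. C/s: ✓ matches
  D. V/Ω: ✓ matches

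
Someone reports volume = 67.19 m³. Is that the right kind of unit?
Yes

volume has SI base units: m^3
m³ reduces to the same SI base units, so it is a valid unit for volume.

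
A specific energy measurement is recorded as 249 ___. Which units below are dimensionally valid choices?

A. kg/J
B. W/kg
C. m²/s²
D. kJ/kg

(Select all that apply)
C, D

specific energy has SI base units: m^2 / s^2

Checking each option against m^2 / s^2:
  A. kg/J: ✗ does not match
  B. W/kg: ✗ does not match
  C. m²/s²: ✓ matches
  D. kJ/kg: ✓ matches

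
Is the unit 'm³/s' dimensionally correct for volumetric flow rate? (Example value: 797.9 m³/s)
Yes

volumetric flow rate has SI base units: m^3 / s
m³/s reduces to the same SI base units, so it is a valid unit for volumetric flow rate.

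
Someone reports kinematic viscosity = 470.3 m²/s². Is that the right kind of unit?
No

kinematic viscosity has SI base units: m^2 / s
m²/s² does NOT reduce to m^2 / s; a valid unit for kinematic viscosity would be e.g. m²/s.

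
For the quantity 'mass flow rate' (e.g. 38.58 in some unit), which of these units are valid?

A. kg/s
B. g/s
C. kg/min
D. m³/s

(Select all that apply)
A, B, C

mass flow rate has SI base units: kg / s

Checking each option against kg / s:
  A. kg/s: ✓ matches
  B. g/s: ✓ matches
  C. kg/min: ✓ matches
  D. m³/s: ✗ does not match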